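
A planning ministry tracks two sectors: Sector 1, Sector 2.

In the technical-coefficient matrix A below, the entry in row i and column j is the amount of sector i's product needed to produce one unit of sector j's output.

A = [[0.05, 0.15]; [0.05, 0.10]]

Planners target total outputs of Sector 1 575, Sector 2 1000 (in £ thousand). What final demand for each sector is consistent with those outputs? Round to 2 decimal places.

d_1 = 396.25, d_2 = 871.25

I − A =
  [   0.95    -0.15]
  [  -0.05     0.90]
d = (I − A) x:
  d_1 = (+0.95)·575 + (-0.15)·1000 = 396.25
  d_2 = (-0.05)·575 + (+0.90)·1000 = 871.25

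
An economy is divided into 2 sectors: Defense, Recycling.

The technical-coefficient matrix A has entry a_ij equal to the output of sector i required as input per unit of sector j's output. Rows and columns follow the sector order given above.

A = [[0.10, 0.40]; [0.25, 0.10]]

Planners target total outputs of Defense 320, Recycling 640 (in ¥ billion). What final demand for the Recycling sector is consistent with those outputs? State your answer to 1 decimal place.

I − A =
  [   0.90    -0.40]
  [  -0.25     0.90]
d = (I − A) x:
  d_1 = (+0.90)·320 + (-0.40)·640 = 32.0
  d_2 = (-0.25)·320 + (+0.90)·640 = 496.0

d_2 = 496.0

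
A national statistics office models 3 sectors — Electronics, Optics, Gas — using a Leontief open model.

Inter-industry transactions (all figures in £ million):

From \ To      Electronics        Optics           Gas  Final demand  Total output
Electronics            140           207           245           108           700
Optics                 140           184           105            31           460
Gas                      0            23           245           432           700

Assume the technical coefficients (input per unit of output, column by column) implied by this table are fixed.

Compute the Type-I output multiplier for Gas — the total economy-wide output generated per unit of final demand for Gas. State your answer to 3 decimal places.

Technical coefficients a_ij = z_ij / X_j:
  a_11 = 140/700 = 0.20, a_21 = 140/700 = 0.20, a_31 = 0/700 = 0.00
  a_12 = 207/460 = 0.45, a_22 = 184/460 = 0.40, a_32 = 23/460 = 0.05
  a_13 = 245/700 = 0.35, a_23 = 105/700 = 0.15, a_33 = 245/700 = 0.35
I − A =
  [   0.80    -0.45    -0.35]
  [  -0.20     0.60    -0.15]
  [   0.00    -0.05     0.65]
Cofactors of I−A, C_ij = (−1)^(i+j)·(minor ij) (rows/columns in the sector order above):
  C_11 = (0.60)(0.65) − (-0.15)(-0.05) = 0.3825
  C_12 = −[(-0.20)(0.65) − (-0.15)(0.00)] = 0.1300
  C_13 = (-0.20)(-0.05) − (0.60)(0.00) = 0.0100
  C_21 = −[(-0.45)(0.65) − (-0.35)(-0.05)] = 0.3100
  C_22 = (0.80)(0.65) − (-0.35)(0.00) = 0.5200
  C_23 = −[(0.80)(-0.05) − (-0.45)(0.00)] = 0.0400
  C_31 = (-0.45)(-0.15) − (-0.35)(0.60) = 0.2775
  C_32 = −[(0.80)(-0.15) − (-0.35)(-0.20)] = 0.1900
  C_33 = (0.80)(0.60) − (-0.45)(-0.20) = 0.3900
det(I−A) = Σ_j (I−A)_1j·C_1j = (0.80)(0.3825) + (-0.45)(0.1300) + (-0.35)(0.0100) = 0.2440
adj(I−A) = Cᵀ =
  [ 0.3825   0.3100   0.2775]
  [ 0.1300   0.5200   0.1900]
  [ 0.0100   0.0400   0.3900]
(I − A)⁻¹ = adj(I−A) / det(I−A) ≈
  [   1.5676     1.2705     1.1373]
  [   0.5328     2.1311     0.7787]
  [   0.0410     0.1639     1.5984]
The output multiplier for sector j is the column-j sum of the Leontief inverse (I − A)⁻¹ = adj(I−A) / det(I−A).
Column 3 of adj(I−A): (0.2775, 0.1900, 0.3900); det(I−A) = 0.2440.
m_3 = (0.2775 + 0.1900 + 0.3900) / 0.2440 = 0.8575 / 0.2440 ≈ 3.514.

m_3 = 3.514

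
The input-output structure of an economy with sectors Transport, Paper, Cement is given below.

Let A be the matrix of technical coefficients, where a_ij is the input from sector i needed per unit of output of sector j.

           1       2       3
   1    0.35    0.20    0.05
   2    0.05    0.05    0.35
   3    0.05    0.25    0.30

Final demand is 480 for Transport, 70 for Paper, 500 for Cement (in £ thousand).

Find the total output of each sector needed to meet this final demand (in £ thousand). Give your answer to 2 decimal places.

x_1 = 957.86, x_2 = 474.96, x_3 = 952.33

I − A =
  [   0.65    -0.20    -0.05]
  [  -0.05     0.95    -0.35]
  [  -0.05    -0.25     0.70]
Cofactors of I−A, C_ij = (−1)^(i+j)·(minor ij) (rows/columns in the sector order above):
  C_11 = (0.95)(0.70) − (-0.35)(-0.25) = 0.5775
  C_12 = −[(-0.05)(0.70) − (-0.35)(-0.05)] = 0.0525
  C_13 = (-0.05)(-0.25) − (0.95)(-0.05) = 0.0600
  C_21 = −[(-0.20)(0.70) − (-0.05)(-0.25)] = 0.1525
  C_22 = (0.65)(0.70) − (-0.05)(-0.05) = 0.4525
  C_23 = −[(0.65)(-0.25) − (-0.20)(-0.05)] = 0.1725
  C_31 = (-0.20)(-0.35) − (-0.05)(0.95) = 0.1175
  C_32 = −[(0.65)(-0.35) − (-0.05)(-0.05)] = 0.2300
  C_33 = (0.65)(0.95) − (-0.20)(-0.05) = 0.6075
det(I−A) = Σ_j (I−A)_1j·C_1j = (0.65)(0.5775) + (-0.20)(0.0525) + (-0.05)(0.0600) = 0.361875
adj(I−A) = Cᵀ =
  [ 0.5775   0.1525   0.1175]
  [ 0.0525   0.4525   0.2300]
  [ 0.0600   0.1725   0.6075]
(I − A)⁻¹ = adj(I−A) / det(I−A) ≈
  [   1.5959     0.4214     0.3247]
  [   0.1451     1.2504     0.6356]
  [   0.1658     0.4767     1.6788]
x = (I − A)⁻¹ d = adj(I−A)·d / det(I−A), with det(I−A) = 0.361875:
  x_1 = (0.5775·480 + 0.1525·70 + 0.1175·500) / 0.361875 = 346.625 / 0.361875 ≈ 957.86
  x_2 = (0.0525·480 + 0.4525·70 + 0.2300·500) / 0.361875 = 171.875 / 0.361875 ≈ 474.96
  x_3 = (0.0600·480 + 0.1725·70 + 0.6075·500) / 0.361875 = 344.625 / 0.361875 ≈ 952.33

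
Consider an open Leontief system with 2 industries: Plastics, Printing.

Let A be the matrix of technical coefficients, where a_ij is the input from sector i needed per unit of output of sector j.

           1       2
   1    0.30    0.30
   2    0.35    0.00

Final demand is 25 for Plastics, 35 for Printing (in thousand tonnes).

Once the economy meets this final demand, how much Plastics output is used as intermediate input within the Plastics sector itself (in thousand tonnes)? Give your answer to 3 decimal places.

I − A =
  [   0.70    -0.30]
  [  -0.35     1.00]
det(I−A) = (0.70)(1.00) − (-0.30)(-0.35) = 0.5950
adj(I−A) = [[1.00, 0.30], [0.35, 0.70]]
(I − A)⁻¹ = adj(I−A) / det(I−A) ≈
  [   1.6807     0.5042]
  [   0.5882     1.1765]
First solve x = (I − A)⁻¹ d = adj(I−A)·d / det(I−A); in particular x_1 = (1.00·25 + 0.30·35) / 0.5950 = 35.50 / 0.5950 ≈ 59.66387.
Intermediate flow from 1 to 1: z_11 = a_11 · x_1 = 0.30 × 35.50 / 0.5950 = 10.65 / 0.5950 ≈ 17.899.

z_11 = 17.899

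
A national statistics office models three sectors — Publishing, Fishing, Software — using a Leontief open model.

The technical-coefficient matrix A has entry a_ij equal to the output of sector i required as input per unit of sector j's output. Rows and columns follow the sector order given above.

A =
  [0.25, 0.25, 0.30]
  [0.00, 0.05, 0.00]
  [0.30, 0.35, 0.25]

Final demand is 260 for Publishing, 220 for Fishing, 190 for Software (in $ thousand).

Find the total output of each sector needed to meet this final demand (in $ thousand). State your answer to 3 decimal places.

I − A =
  [   0.75    -0.25    -0.30]
  [   0.00     0.95     0.00]
  [  -0.30    -0.35     0.75]
Cofactors of I−A, C_ij = (−1)^(i+j)·(minor ij) (rows/columns in the sector order above):
  C_11 = (0.95)(0.75) − (0.00)(-0.35) = 0.7125
  C_12 = −[(0.00)(0.75) − (0.00)(-0.30)] = 0.0000
  C_13 = (0.00)(-0.35) − (0.95)(-0.30) = 0.2850
  C_21 = −[(-0.25)(0.75) − (-0.30)(-0.35)] = 0.2925
  C_22 = (0.75)(0.75) − (-0.30)(-0.30) = 0.4725
  C_23 = −[(0.75)(-0.35) − (-0.25)(-0.30)] = 0.3375
  C_31 = (-0.25)(0.00) − (-0.30)(0.95) = 0.2850
  C_32 = −[(0.75)(0.00) − (-0.30)(0.00)] = 0.0000
  C_33 = (0.75)(0.95) − (-0.25)(0.00) = 0.7125
det(I−A) = Σ_j (I−A)_1j·C_1j = (0.75)(0.7125) + (-0.25)(0.0000) + (-0.30)(0.2850) = 0.448875
adj(I−A) = Cᵀ =
  [ 0.7125   0.2925   0.2850]
  [ 0.0000   0.4725   0.0000]
  [ 0.2850   0.3375   0.7125]
(I − A)⁻¹ = adj(I−A) / det(I−A) ≈
  [   1.5873     0.6516     0.6349]
  [   0.0000     1.0526     0.0000]
  [   0.6349     0.7519     1.5873]
x = (I − A)⁻¹ d = adj(I−A)·d / det(I−A), with det(I−A) = 0.448875:
  x_P = (0.7125·260 + 0.2925·220 + 0.2850·190) / 0.448875 = 303.75 / 0.448875 ≈ 676.692
  x_F = (0.0000·260 + 0.4725·220 + 0.0000·190) / 0.448875 = 103.95 / 0.448875 ≈ 231.579
  x_S = (0.2850·260 + 0.3375·220 + 0.7125·190) / 0.448875 = 283.725 / 0.448875 ≈ 632.080

x_P = 676.692, x_F = 231.579, x_S = 632.080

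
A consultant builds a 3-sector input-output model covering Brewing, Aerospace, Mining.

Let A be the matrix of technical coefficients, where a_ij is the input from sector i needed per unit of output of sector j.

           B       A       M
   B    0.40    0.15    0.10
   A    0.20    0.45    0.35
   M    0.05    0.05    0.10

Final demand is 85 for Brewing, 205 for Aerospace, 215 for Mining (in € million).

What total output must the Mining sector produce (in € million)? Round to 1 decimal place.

I − A =
  [   0.60    -0.15    -0.10]
  [  -0.20     0.55    -0.35]
  [  -0.05    -0.05     0.90]
Cofactors of I−A, C_ij = (−1)^(i+j)·(minor ij) (rows/columns in the sector order above):
  C_11 = (0.55)(0.90) − (-0.35)(-0.05) = 0.4775
  C_12 = −[(-0.20)(0.90) − (-0.35)(-0.05)] = 0.1975
  C_13 = (-0.20)(-0.05) − (0.55)(-0.05) = 0.0375
  C_21 = −[(-0.15)(0.90) − (-0.10)(-0.05)] = 0.1400
  C_22 = (0.60)(0.90) − (-0.10)(-0.05) = 0.5350
  C_23 = −[(0.60)(-0.05) − (-0.15)(-0.05)] = 0.0375
  C_31 = (-0.15)(-0.35) − (-0.10)(0.55) = 0.1075
  C_32 = −[(0.60)(-0.35) − (-0.10)(-0.20)] = 0.2300
  C_33 = (0.60)(0.55) − (-0.15)(-0.20) = 0.3000
det(I−A) = Σ_j (I−A)_1j·C_1j = (0.60)(0.4775) + (-0.15)(0.1975) + (-0.10)(0.0375) = 0.253125
adj(I−A) = Cᵀ =
  [ 0.4775   0.1400   0.1075]
  [ 0.1975   0.5350   0.2300]
  [ 0.0375   0.0375   0.3000]
(I − A)⁻¹ = adj(I−A) / det(I−A) ≈
  [   1.8864     0.5531     0.4247]
  [   0.7802     2.1136     0.9086]
  [   0.1481     0.1481     1.1852]
x = (I − A)⁻¹ d = adj(I−A)·d / det(I−A), with det(I−A) = 0.253125:
  x_B = (0.4775·85 + 0.1400·205 + 0.1075·215) / 0.253125 = 92.40 / 0.253125 ≈ 365.0
  x_A = (0.1975·85 + 0.5350·205 + 0.2300·215) / 0.253125 = 175.9125 / 0.253125 ≈ 695.0
  x_M = (0.0375·85 + 0.0375·205 + 0.3000·215) / 0.253125 = 75.375 / 0.253125 ≈ 297.8

x_M = 297.8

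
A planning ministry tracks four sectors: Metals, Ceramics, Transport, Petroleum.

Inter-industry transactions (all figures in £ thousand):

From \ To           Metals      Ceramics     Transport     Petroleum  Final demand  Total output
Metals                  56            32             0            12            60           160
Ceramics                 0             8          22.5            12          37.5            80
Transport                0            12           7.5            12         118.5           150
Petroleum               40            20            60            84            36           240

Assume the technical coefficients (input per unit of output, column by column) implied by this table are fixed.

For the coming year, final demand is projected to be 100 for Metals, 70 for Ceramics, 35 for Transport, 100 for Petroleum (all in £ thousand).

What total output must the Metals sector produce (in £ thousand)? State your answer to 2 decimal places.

x_1 = 246.18

Technical coefficients a_ij = z_ij / X_j:
  a_11 = 56/160 = 0.35, a_21 = 0/160 = 0.00, a_31 = 0/160 = 0.00, a_41 = 40/160 = 0.25
  a_12 = 32/80 = 0.40, a_22 = 8/80 = 0.10, a_32 = 12/80 = 0.15, a_42 = 20/80 = 0.25
  a_13 = 0/150 = 0.00, a_23 = 22.5/150 = 0.15, a_33 = 7.5/150 = 0.05, a_43 = 60/150 = 0.40
  a_14 = 12/240 = 0.05, a_24 = 12/240 = 0.05, a_34 = 12/240 = 0.05, a_44 = 84/240 = 0.35
I − A =
  [   0.65    -0.40     0.00    -0.05]
  [   0.00     0.90    -0.15    -0.05]
  [   0.00    -0.15     0.95    -0.05]
  [  -0.25    -0.25    -0.40     0.65]
Compute the cofactors C_ij = (−1)^(i+j)·(3×3 minor ij) of I−A; the adjugate is their transpose:
adj(I−A) = Cᵀ =
  [ 0.506375   0.253875   0.066875   0.063625]
  [ 0.013750   0.376500   0.074500   0.035750]
  [ 0.013125   0.074625   0.355875   0.034125]
  [ 0.208125   0.288375   0.273375   0.541125]
det(I−A) = Σ_j (I−A)_1j·C_1j = (0.65)(0.506375) + (-0.40)(0.013750) + (0.00)(0.013125) + (-0.05)(0.208125) = 0.3132375
(I − A)⁻¹ = adj(I−A) / det(I−A) ≈
  [   1.6166     0.8105     0.2135     0.2031]
  [   0.0439     1.2020     0.2378     0.1141]
  [   0.0419     0.2382     1.1361     0.1089]
  [   0.6644     0.9206     0.8727     1.7275]
x = (I − A)⁻¹ d = adj(I−A)·d / det(I−A), with det(I−A) = 0.3132375:
  x_1 = (0.506375·100 + 0.253875·70 + 0.066875·35 + 0.063625·100) / 0.3132375 = 77.111875 / 0.3132375 ≈ 246.18
  x_2 = (0.013750·100 + 0.376500·70 + 0.074500·35 + 0.035750·100) / 0.3132375 = 33.9125 / 0.3132375 ≈ 108.26
  x_3 = (0.013125·100 + 0.074625·70 + 0.355875·35 + 0.034125·100) / 0.3132375 = 22.404375 / 0.3132375 ≈ 71.53
  x_4 = (0.208125·100 + 0.288375·70 + 0.273375·35 + 0.541125·100) / 0.3132375 = 104.679375 / 0.3132375 ≈ 334.19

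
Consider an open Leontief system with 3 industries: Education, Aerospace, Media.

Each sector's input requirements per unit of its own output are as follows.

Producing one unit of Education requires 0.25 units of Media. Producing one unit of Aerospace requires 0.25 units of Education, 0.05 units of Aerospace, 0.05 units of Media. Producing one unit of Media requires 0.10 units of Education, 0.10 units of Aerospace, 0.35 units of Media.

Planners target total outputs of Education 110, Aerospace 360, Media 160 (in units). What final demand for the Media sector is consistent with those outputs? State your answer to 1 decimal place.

d_M = 58.5

I − A =
  [   1.00    -0.25    -0.10]
  [   0.00     0.95    -0.10]
  [  -0.25    -0.05     0.65]
d = (I − A) x:
  d_E = (+1.00)·110 + (-0.25)·360 + (-0.10)·160 = 4.0
  d_A = (+0.00)·110 + (+0.95)·360 + (-0.10)·160 = 326.0
  d_M = (-0.25)·110 + (-0.05)·360 + (+0.65)·160 = 58.5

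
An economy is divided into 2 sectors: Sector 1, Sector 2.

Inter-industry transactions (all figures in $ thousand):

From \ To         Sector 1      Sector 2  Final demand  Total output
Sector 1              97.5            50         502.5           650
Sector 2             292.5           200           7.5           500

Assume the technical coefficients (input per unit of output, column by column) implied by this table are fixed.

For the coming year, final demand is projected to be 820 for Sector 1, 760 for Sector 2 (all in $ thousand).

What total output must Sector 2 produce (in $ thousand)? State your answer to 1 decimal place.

Technical coefficients a_ij = z_ij / X_j:
  a_11 = 97.5/650 = 0.15, a_21 = 292.5/650 = 0.45
  a_12 = 50/500 = 0.10, a_22 = 200/500 = 0.40
I − A =
  [   0.85    -0.10]
  [  -0.45     0.60]
det(I−A) = (0.85)(0.60) − (-0.10)(-0.45) = 0.4650
adj(I−A) = [[0.60, 0.10], [0.45, 0.85]]
(I − A)⁻¹ = adj(I−A) / det(I−A) ≈
  [   1.2903     0.2151]
  [   0.9677     1.8280]
x = (I − A)⁻¹ d = adj(I−A)·d / det(I−A), with det(I−A) = 0.4650:
  x_1 = (0.60·820 + 0.10·760) / 0.4650 = 568.00 / 0.4650 ≈ 1221.5
  x_2 = (0.45·820 + 0.85·760) / 0.4650 = 1015.00 / 0.4650 ≈ 2182.8

x_2 = 2182.8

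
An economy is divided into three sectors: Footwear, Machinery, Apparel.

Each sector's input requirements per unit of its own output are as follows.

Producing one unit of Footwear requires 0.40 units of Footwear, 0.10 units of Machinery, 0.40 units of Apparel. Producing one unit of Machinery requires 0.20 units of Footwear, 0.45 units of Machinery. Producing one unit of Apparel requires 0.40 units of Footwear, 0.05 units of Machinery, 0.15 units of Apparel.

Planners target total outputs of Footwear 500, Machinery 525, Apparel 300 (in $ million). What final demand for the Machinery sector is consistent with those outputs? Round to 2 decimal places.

d_M = 223.75

I − A =
  [   0.60    -0.20    -0.40]
  [  -0.10     0.55    -0.05]
  [  -0.40     0.00     0.85]
d = (I − A) x:
  d_F = (+0.60)·500 + (-0.20)·525 + (-0.40)·300 = 75.00
  d_M = (-0.10)·500 + (+0.55)·525 + (-0.05)·300 = 223.75
  d_A = (-0.40)·500 + (+0.00)·525 + (+0.85)·300 = 55.00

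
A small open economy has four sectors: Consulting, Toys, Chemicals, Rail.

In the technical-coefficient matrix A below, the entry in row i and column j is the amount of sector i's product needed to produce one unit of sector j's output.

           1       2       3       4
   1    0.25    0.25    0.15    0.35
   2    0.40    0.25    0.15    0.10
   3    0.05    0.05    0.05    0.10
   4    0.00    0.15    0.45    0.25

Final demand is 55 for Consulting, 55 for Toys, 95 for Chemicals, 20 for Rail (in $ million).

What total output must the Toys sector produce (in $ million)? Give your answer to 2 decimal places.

I − A =
  [   0.75    -0.25    -0.15    -0.35]
  [  -0.40     0.75    -0.15    -0.10]
  [  -0.05    -0.05     0.95    -0.10]
  [   0.00    -0.15    -0.45     0.75]
Compute the cofactors C_ij = (−1)^(i+j)·(3×3 minor ij) of I−A; the adjugate is their transpose:
adj(I−A) = Cᵀ =
  [ 0.476250   0.232500   0.247500   0.286250]
  [ 0.274875   0.487125   0.226125   0.223375]
  [ 0.048375   0.051375   0.314625   0.071375]
  [ 0.084000   0.128250   0.234000   0.423250]
det(I−A) = Σ_j (I−A)_1j·C_1j = (0.75)(0.476250) + (-0.25)(0.274875) + (-0.15)(0.048375) + (-0.35)(0.084000) = 0.2518125
(I − A)⁻¹ = adj(I−A) / det(I−A) ≈
  [   1.8913     0.9233     0.9829     1.1368]
  [   1.0916     1.9345     0.8980     0.8871]
  [   0.1921     0.2040     1.2494     0.2834]
  [   0.3336     0.5093     0.9293     1.6808]
x = (I − A)⁻¹ d = adj(I−A)·d / det(I−A), with det(I−A) = 0.2518125:
  x_1 = (0.476250·55 + 0.232500·55 + 0.247500·95 + 0.286250·20) / 0.2518125 = 68.21875 / 0.2518125 ≈ 270.91
  x_2 = (0.274875·55 + 0.487125·55 + 0.226125·95 + 0.223375·20) / 0.2518125 = 67.859375 / 0.2518125 ≈ 269.48
  x_3 = (0.048375·55 + 0.051375·55 + 0.314625·95 + 0.071375·20) / 0.2518125 = 36.803125 / 0.2518125 ≈ 146.15
  x_4 = (0.084000·55 + 0.128250·55 + 0.234000·95 + 0.423250·20) / 0.2518125 = 42.36875 / 0.2518125 ≈ 168.26

x_2 = 269.48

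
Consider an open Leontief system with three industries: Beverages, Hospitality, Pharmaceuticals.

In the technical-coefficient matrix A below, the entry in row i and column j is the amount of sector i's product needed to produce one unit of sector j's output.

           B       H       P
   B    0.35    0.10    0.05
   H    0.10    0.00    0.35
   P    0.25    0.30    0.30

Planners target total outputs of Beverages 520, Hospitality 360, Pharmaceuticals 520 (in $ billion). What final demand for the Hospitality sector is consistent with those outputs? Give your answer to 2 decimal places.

d_H = 126.00

I − A =
  [   0.65    -0.10    -0.05]
  [  -0.10     1.00    -0.35]
  [  -0.25    -0.30     0.70]
d = (I − A) x:
  d_B = (+0.65)·520 + (-0.10)·360 + (-0.05)·520 = 276.00
  d_H = (-0.10)·520 + (+1.00)·360 + (-0.35)·520 = 126.00
  d_P = (-0.25)·520 + (-0.30)·360 + (+0.70)·520 = 126.00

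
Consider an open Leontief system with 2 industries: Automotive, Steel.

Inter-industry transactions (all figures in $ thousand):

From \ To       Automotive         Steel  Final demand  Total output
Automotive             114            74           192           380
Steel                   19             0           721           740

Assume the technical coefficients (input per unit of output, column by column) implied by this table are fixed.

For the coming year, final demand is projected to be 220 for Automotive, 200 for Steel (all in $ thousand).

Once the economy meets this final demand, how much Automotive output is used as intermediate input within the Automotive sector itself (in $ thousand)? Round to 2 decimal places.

Technical coefficients a_ij = z_ij / X_j:
  a_AA = 114/380 = 0.30, a_SA = 19/380 = 0.05
  a_AS = 74/740 = 0.10, a_SS = 0/740 = 0.00
I − A =
  [   0.70    -0.10]
  [  -0.05     1.00]
det(I−A) = (0.70)(1.00) − (-0.10)(-0.05) = 0.6950
adj(I−A) = [[1.00, 0.10], [0.05, 0.70]]
(I − A)⁻¹ = adj(I−A) / det(I−A) ≈
  [   1.4388     0.1439]
  [   0.0719     1.0072]
First solve x = (I − A)⁻¹ d = adj(I−A)·d / det(I−A); in particular x_A = (1.00·220 + 0.10·200) / 0.6950 = 240.00 / 0.6950 ≈ 345.3237.
Intermediate flow from A to A: z_AA = a_AA · x_A = 0.30 × 240.00 / 0.6950 = 72.00 / 0.6950 ≈ 103.60.

z_AA = 103.60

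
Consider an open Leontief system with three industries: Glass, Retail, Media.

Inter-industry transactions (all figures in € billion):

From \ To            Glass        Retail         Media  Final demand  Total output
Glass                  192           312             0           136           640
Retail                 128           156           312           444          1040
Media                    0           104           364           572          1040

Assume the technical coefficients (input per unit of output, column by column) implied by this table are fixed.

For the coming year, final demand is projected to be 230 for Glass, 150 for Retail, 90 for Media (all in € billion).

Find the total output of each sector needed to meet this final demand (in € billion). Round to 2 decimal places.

Technical coefficients a_ij = z_ij / X_j:
  a_GG = 192/640 = 0.30, a_RG = 128/640 = 0.20, a_MG = 0/640 = 0.00
  a_GR = 312/1040 = 0.30, a_RR = 156/1040 = 0.15, a_MR = 104/1040 = 0.10
  a_GM = 0/1040 = 0.00, a_RM = 312/1040 = 0.30, a_MM = 364/1040 = 0.35
I − A =
  [   0.70    -0.30     0.00]
  [  -0.20     0.85    -0.30]
  [   0.00    -0.10     0.65]
Cofactors of I−A, C_ij = (−1)^(i+j)·(minor ij) (rows/columns in the sector order above):
  C_11 = (0.85)(0.65) − (-0.30)(-0.10) = 0.5225
  C_12 = −[(-0.20)(0.65) − (-0.30)(0.00)] = 0.1300
  C_13 = (-0.20)(-0.10) − (0.85)(0.00) = 0.0200
  C_21 = −[(-0.30)(0.65) − (0.00)(-0.10)] = 0.1950
  C_22 = (0.70)(0.65) − (0.00)(0.00) = 0.4550
  C_23 = −[(0.70)(-0.10) − (-0.30)(0.00)] = 0.0700
  C_31 = (-0.30)(-0.30) − (0.00)(0.85) = 0.0900
  C_32 = −[(0.70)(-0.30) − (0.00)(-0.20)] = 0.2100
  C_33 = (0.70)(0.85) − (-0.30)(-0.20) = 0.5350
det(I−A) = Σ_j (I−A)_1j·C_1j = (0.70)(0.5225) + (-0.30)(0.1300) + (0.00)(0.0200) = 0.32675
adj(I−A) = Cᵀ =
  [ 0.5225   0.1950   0.0900]
  [ 0.1300   0.4550   0.2100]
  [ 0.0200   0.0700   0.5350]
(I − A)⁻¹ = adj(I−A) / det(I−A) ≈
  [   1.5991     0.5968     0.2754]
  [   0.3979     1.3925     0.6427]
  [   0.0612     0.2142     1.6373]
x = (I − A)⁻¹ d = adj(I−A)·d / det(I−A), with det(I−A) = 0.32675:
  x_G = (0.5225·230 + 0.1950·150 + 0.0900·90) / 0.32675 = 157.525 / 0.32675 ≈ 482.10
  x_R = (0.1300·230 + 0.4550·150 + 0.2100·90) / 0.32675 = 117.05 / 0.32675 ≈ 358.22
  x_M = (0.0200·230 + 0.0700·150 + 0.5350·90) / 0.32675 = 63.25 / 0.32675 ≈ 193.57

x_G = 482.10, x_R = 358.22, x_M = 193.57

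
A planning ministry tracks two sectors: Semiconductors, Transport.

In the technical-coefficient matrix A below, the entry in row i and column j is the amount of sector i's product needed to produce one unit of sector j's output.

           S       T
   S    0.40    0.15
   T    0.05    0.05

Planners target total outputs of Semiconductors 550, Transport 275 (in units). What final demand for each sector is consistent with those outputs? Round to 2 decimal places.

I − A =
  [   0.60    -0.15]
  [  -0.05     0.95]
d = (I − A) x:
  d_S = (+0.60)·550 + (-0.15)·275 = 288.75
  d_T = (-0.05)·550 + (+0.95)·275 = 233.75

d_S = 288.75, d_T = 233.75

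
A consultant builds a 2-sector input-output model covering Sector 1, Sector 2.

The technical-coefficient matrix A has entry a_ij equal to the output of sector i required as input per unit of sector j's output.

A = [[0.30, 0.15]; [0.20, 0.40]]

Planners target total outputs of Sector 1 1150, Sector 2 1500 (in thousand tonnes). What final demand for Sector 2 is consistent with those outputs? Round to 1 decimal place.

I − A =
  [   0.70    -0.15]
  [  -0.20     0.60]
d = (I − A) x:
  d_1 = (+0.70)·1150 + (-0.15)·1500 = 580.0
  d_2 = (-0.20)·1150 + (+0.60)·1500 = 670.0

d_2 = 670.0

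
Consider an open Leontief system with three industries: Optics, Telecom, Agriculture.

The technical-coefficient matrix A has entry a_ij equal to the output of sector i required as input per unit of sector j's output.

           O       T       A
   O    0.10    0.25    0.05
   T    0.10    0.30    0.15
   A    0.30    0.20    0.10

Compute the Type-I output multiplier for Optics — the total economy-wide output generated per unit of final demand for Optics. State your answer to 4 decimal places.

I − A =
  [   0.90    -0.25    -0.05]
  [  -0.10     0.70    -0.15]
  [  -0.30    -0.20     0.90]
Cofactors of I−A, C_ij = (−1)^(i+j)·(minor ij) (rows/columns in the sector order above):
  C_11 = (0.70)(0.90) − (-0.15)(-0.20) = 0.6000
  C_12 = −[(-0.10)(0.90) − (-0.15)(-0.30)] = 0.1350
  C_13 = (-0.10)(-0.20) − (0.70)(-0.30) = 0.2300
  C_21 = −[(-0.25)(0.90) − (-0.05)(-0.20)] = 0.2350
  C_22 = (0.90)(0.90) − (-0.05)(-0.30) = 0.7950
  C_23 = −[(0.90)(-0.20) − (-0.25)(-0.30)] = 0.2550
  C_31 = (-0.25)(-0.15) − (-0.05)(0.70) = 0.0725
  C_32 = −[(0.90)(-0.15) − (-0.05)(-0.10)] = 0.1400
  C_33 = (0.90)(0.70) − (-0.25)(-0.10) = 0.6050
det(I−A) = Σ_j (I−A)_1j·C_1j = (0.90)(0.6000) + (-0.25)(0.1350) + (-0.05)(0.2300) = 0.49475
adj(I−A) = Cᵀ =
  [ 0.6000   0.2350   0.0725]
  [ 0.1350   0.7950   0.1400]
  [ 0.2300   0.2550   0.6050]
(I − A)⁻¹ = adj(I−A) / det(I−A) ≈
  [   1.21273     0.47499     0.14654]
  [   0.27287     1.60687     0.28297]
  [   0.46488     0.51541     1.22284]
The output multiplier for sector j is the column-j sum of the Leontief inverse (I − A)⁻¹ = adj(I−A) / det(I−A).
Column O of adj(I−A): (0.6000, 0.1350, 0.2300); det(I−A) = 0.49475.
m_O = (0.6000 + 0.1350 + 0.2300) / 0.49475 = 0.965 / 0.49475 ≈ 1.9505.

m_O = 1.9505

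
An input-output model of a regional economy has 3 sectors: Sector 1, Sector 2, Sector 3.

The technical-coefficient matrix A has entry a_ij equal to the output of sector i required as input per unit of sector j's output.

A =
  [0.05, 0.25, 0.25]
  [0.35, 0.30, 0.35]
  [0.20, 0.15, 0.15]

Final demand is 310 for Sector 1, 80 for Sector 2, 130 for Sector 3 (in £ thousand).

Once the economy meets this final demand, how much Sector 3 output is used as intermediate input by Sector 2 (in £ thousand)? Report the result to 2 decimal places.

I − A =
  [   0.95    -0.25    -0.25]
  [  -0.35     0.70    -0.35]
  [  -0.20    -0.15     0.85]
Cofactors of I−A, C_ij = (−1)^(i+j)·(minor ij) (rows/columns in the sector order above):
  C_11 = (0.70)(0.85) − (-0.35)(-0.15) = 0.5425
  C_12 = −[(-0.35)(0.85) − (-0.35)(-0.20)] = 0.3675
  C_13 = (-0.35)(-0.15) − (0.70)(-0.20) = 0.1925
  C_21 = −[(-0.25)(0.85) − (-0.25)(-0.15)] = 0.2500
  C_22 = (0.95)(0.85) − (-0.25)(-0.20) = 0.7575
  C_23 = −[(0.95)(-0.15) − (-0.25)(-0.20)] = 0.1925
  C_31 = (-0.25)(-0.35) − (-0.25)(0.70) = 0.2625
  C_32 = −[(0.95)(-0.35) − (-0.25)(-0.35)] = 0.4200
  C_33 = (0.95)(0.70) − (-0.25)(-0.35) = 0.5775
det(I−A) = Σ_j (I−A)_1j·C_1j = (0.95)(0.5425) + (-0.25)(0.3675) + (-0.25)(0.1925) = 0.375375
adj(I−A) = Cᵀ =
  [ 0.5425   0.2500   0.2625]
  [ 0.3675   0.7575   0.4200]
  [ 0.1925   0.1925   0.5775]
(I − A)⁻¹ = adj(I−A) / det(I−A) ≈
  [   1.4452     0.6660     0.6993]
  [   0.9790     2.0180     1.1189]
  [   0.5128     0.5128     1.5385]
First solve x = (I − A)⁻¹ d = adj(I−A)·d / det(I−A); in particular x_2 = (0.3675·310 + 0.7575·80 + 0.4200·130) / 0.375375 = 229.125 / 0.375375 ≈ 610.3896.
Intermediate flow from 3 to 2: z_32 = a_32 · x_2 = 0.15 × 229.125 / 0.375375 = 34.36875 / 0.375375 ≈ 91.56.

z_32 = 91.56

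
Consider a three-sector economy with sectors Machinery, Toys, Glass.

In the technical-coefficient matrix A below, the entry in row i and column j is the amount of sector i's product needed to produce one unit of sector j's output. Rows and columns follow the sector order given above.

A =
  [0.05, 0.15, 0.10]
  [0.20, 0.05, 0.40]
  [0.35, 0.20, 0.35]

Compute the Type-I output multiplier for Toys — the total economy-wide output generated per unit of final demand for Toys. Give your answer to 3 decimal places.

m_T = 2.177

I − A =
  [   0.95    -0.15    -0.10]
  [  -0.20     0.95    -0.40]
  [  -0.35    -0.20     0.65]
Cofactors of I−A, C_ij = (−1)^(i+j)·(minor ij) (rows/columns in the sector order above):
  C_11 = (0.95)(0.65) − (-0.40)(-0.20) = 0.5375
  C_12 = −[(-0.20)(0.65) − (-0.40)(-0.35)] = 0.2700
  C_13 = (-0.20)(-0.20) − (0.95)(-0.35) = 0.3725
  C_21 = −[(-0.15)(0.65) − (-0.10)(-0.20)] = 0.1175
  C_22 = (0.95)(0.65) − (-0.10)(-0.35) = 0.5825
  C_23 = −[(0.95)(-0.20) − (-0.15)(-0.35)] = 0.2425
  C_31 = (-0.15)(-0.40) − (-0.10)(0.95) = 0.1550
  C_32 = −[(0.95)(-0.40) − (-0.10)(-0.20)] = 0.4000
  C_33 = (0.95)(0.95) − (-0.15)(-0.20) = 0.8725
det(I−A) = Σ_j (I−A)_1j·C_1j = (0.95)(0.5375) + (-0.15)(0.2700) + (-0.10)(0.3725) = 0.432875
adj(I−A) = Cᵀ =
  [ 0.5375   0.1175   0.1550]
  [ 0.2700   0.5825   0.4000]
  [ 0.3725   0.2425   0.8725]
(I − A)⁻¹ = adj(I−A) / det(I−A) ≈
  [   1.2417     0.2714     0.3581]
  [   0.6237     1.3457     0.9241]
  [   0.8605     0.5602     2.0156]
The output multiplier for sector j is the column-j sum of the Leontief inverse (I − A)⁻¹ = adj(I−A) / det(I−A).
Column T of adj(I−A): (0.1175, 0.5825, 0.2425); det(I−A) = 0.432875.
m_T = (0.1175 + 0.5825 + 0.2425) / 0.432875 = 0.9425 / 0.432875 ≈ 2.177.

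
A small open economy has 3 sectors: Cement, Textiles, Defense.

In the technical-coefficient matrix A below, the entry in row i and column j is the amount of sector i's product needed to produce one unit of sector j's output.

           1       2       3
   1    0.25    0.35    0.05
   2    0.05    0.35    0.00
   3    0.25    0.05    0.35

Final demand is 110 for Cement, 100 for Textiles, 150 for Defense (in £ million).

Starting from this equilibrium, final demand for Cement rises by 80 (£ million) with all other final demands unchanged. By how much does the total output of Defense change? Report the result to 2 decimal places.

I − A =
  [   0.75    -0.35    -0.05]
  [  -0.05     0.65     0.00]
  [  -0.25    -0.05     0.65]
Cofactors of I−A, C_ij = (−1)^(i+j)·(minor ij) (rows/columns in the sector order above):
  C_11 = (0.65)(0.65) − (0.00)(-0.05) = 0.4225
  C_12 = −[(-0.05)(0.65) − (0.00)(-0.25)] = 0.0325
  C_13 = (-0.05)(-0.05) − (0.65)(-0.25) = 0.1650
  C_21 = −[(-0.35)(0.65) − (-0.05)(-0.05)] = 0.2300
  C_22 = (0.75)(0.65) − (-0.05)(-0.25) = 0.4750
  C_23 = −[(0.75)(-0.05) − (-0.35)(-0.25)] = 0.1250
  C_31 = (-0.35)(0.00) − (-0.05)(0.65) = 0.0325
  C_32 = −[(0.75)(0.00) − (-0.05)(-0.05)] = 0.0025
  C_33 = (0.75)(0.65) − (-0.35)(-0.05) = 0.4700
det(I−A) = Σ_j (I−A)_1j·C_1j = (0.75)(0.4225) + (-0.35)(0.0325) + (-0.05)(0.1650) = 0.29725
adj(I−A) = Cᵀ =
  [ 0.4225   0.2300   0.0325]
  [ 0.0325   0.4750   0.0025]
  [ 0.1650   0.1250   0.4700]
(I − A)⁻¹ = adj(I−A) / det(I−A) ≈
  [   1.4214     0.7738     0.1093]
  [   0.1093     1.5980     0.0084]
  [   0.5551     0.4205     1.5812]
Δx = (I − A)⁻¹ Δd with Δd having +80 in the Cement component and 0 elsewhere.
So Δx_3 = L_31 · (+80), where L_31 = adj(I−A)_31 / det(I−A) = 0.1650 / 0.29725.
Δx_3 = 0.1650 × (+80) / 0.29725 = 13.20 / 0.29725 ≈ 44.41.

Δx_3 = 44.41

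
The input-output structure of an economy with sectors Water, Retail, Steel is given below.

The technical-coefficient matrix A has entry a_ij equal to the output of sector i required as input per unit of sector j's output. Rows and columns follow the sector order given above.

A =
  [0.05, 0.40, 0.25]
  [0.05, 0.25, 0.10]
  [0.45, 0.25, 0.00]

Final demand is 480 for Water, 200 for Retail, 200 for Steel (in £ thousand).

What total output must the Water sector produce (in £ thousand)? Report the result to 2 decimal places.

x_W = 862.85

I − A =
  [   0.95    -0.40    -0.25]
  [  -0.05     0.75    -0.10]
  [  -0.45    -0.25     1.00]
Cofactors of I−A, C_ij = (−1)^(i+j)·(minor ij) (rows/columns in the sector order above):
  C_11 = (0.75)(1.00) − (-0.10)(-0.25) = 0.7250
  C_12 = −[(-0.05)(1.00) − (-0.10)(-0.45)] = 0.0950
  C_13 = (-0.05)(-0.25) − (0.75)(-0.45) = 0.3500
  C_21 = −[(-0.40)(1.00) − (-0.25)(-0.25)] = 0.4625
  C_22 = (0.95)(1.00) − (-0.25)(-0.45) = 0.8375
  C_23 = −[(0.95)(-0.25) − (-0.40)(-0.45)] = 0.4175
  C_31 = (-0.40)(-0.10) − (-0.25)(0.75) = 0.2275
  C_32 = −[(0.95)(-0.10) − (-0.25)(-0.05)] = 0.1075
  C_33 = (0.95)(0.75) − (-0.40)(-0.05) = 0.6925
det(I−A) = Σ_j (I−A)_1j·C_1j = (0.95)(0.7250) + (-0.40)(0.0950) + (-0.25)(0.3500) = 0.56325
adj(I−A) = Cᵀ =
  [ 0.7250   0.4625   0.2275]
  [ 0.0950   0.8375   0.1075]
  [ 0.3500   0.4175   0.6925]
(I − A)⁻¹ = adj(I−A) / det(I−A) ≈
  [   1.2872     0.8211     0.4039]
  [   0.1687     1.4869     0.1909]
  [   0.6214     0.7412     1.2295]
x = (I − A)⁻¹ d = adj(I−A)·d / det(I−A), with det(I−A) = 0.56325:
  x_W = (0.7250·480 + 0.4625·200 + 0.2275·200) / 0.56325 = 486.00 / 0.56325 ≈ 862.85
  x_R = (0.0950·480 + 0.8375·200 + 0.1075·200) / 0.56325 = 234.60 / 0.56325 ≈ 416.51
  x_S = (0.3500·480 + 0.4175·200 + 0.6925·200) / 0.56325 = 390.00 / 0.56325 ≈ 692.41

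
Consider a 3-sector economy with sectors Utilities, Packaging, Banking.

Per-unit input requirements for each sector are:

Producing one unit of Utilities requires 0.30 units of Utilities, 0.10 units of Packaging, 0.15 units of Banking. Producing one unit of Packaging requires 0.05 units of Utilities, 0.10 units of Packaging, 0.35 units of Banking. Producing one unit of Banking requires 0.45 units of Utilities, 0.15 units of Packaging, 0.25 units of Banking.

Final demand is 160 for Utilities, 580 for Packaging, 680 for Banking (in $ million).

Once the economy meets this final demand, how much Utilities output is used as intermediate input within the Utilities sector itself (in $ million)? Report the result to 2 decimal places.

z_11 = 417.52

I − A =
  [   0.70    -0.05    -0.45]
  [  -0.10     0.90    -0.15]
  [  -0.15    -0.35     0.75]
Cofactors of I−A, C_ij = (−1)^(i+j)·(minor ij) (rows/columns in the sector order above):
  C_11 = (0.90)(0.75) − (-0.15)(-0.35) = 0.6225
  C_12 = −[(-0.10)(0.75) − (-0.15)(-0.15)] = 0.0975
  C_13 = (-0.10)(-0.35) − (0.90)(-0.15) = 0.1700
  C_21 = −[(-0.05)(0.75) − (-0.45)(-0.35)] = 0.1950
  C_22 = (0.70)(0.75) − (-0.45)(-0.15) = 0.4575
  C_23 = −[(0.70)(-0.35) − (-0.05)(-0.15)] = 0.2525
  C_31 = (-0.05)(-0.15) − (-0.45)(0.90) = 0.4125
  C_32 = −[(0.70)(-0.15) − (-0.45)(-0.10)] = 0.1500
  C_33 = (0.70)(0.90) − (-0.05)(-0.10) = 0.6250
det(I−A) = Σ_j (I−A)_1j·C_1j = (0.70)(0.6225) + (-0.05)(0.0975) + (-0.45)(0.1700) = 0.354375
adj(I−A) = Cᵀ =
  [ 0.6225   0.1950   0.4125]
  [ 0.0975   0.4575   0.1500]
  [ 0.1700   0.2525   0.6250]
(I − A)⁻¹ = adj(I−A) / det(I−A) ≈
  [   1.7566     0.5503     1.1640]
  [   0.2751     1.2910     0.4233]
  [   0.4797     0.7125     1.7637]
First solve x = (I − A)⁻¹ d = adj(I−A)·d / det(I−A); in particular x_1 = (0.6225·160 + 0.1950·580 + 0.4125·680) / 0.354375 = 493.20 / 0.354375 ≈ 1391.7460.
Intermediate flow from 1 to 1: z_11 = a_11 · x_1 = 0.30 × 493.20 / 0.354375 = 147.96 / 0.354375 ≈ 417.52.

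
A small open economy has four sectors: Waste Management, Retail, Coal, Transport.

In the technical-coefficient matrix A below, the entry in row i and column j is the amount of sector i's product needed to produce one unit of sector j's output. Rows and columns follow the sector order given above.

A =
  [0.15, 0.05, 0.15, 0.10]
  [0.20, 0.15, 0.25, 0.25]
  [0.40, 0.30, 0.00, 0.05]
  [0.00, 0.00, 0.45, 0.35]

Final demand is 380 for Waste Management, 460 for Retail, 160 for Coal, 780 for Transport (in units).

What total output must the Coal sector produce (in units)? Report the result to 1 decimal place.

x_3 = 1169.4

I − A =
  [   0.85    -0.05    -0.15    -0.10]
  [  -0.20     0.85    -0.25    -0.25]
  [  -0.40    -0.30     1.00    -0.05]
  [   0.00     0.00    -0.45     0.65]
Compute the cofactors C_ij = (−1)^(i+j)·(3×3 minor ij) of I−A; the adjugate is their transpose:
adj(I−A) = Cᵀ =
  [ 0.450875   0.074125   0.134875   0.108250]
  [ 0.235500   0.476375   0.262250   0.239625]
  [ 0.260000   0.178750   0.463125   0.144375]
  [ 0.180000   0.123750   0.320625   0.583750]
det(I−A) = Σ_j (I−A)_1j·C_1j = (0.85)(0.450875) + (-0.05)(0.235500) + (-0.15)(0.260000) + (-0.10)(0.180000) = 0.31446875
(I − A)⁻¹ = adj(I−A) / det(I−A) ≈
  [   1.4338     0.2357     0.4289     0.3442]
  [   0.7489     1.5149     0.8339     0.7620]
  [   0.8268     0.5684     1.4727     0.4591]
  [   0.5724     0.3935     1.0196     1.8563]
x = (I − A)⁻¹ d = adj(I−A)·d / det(I−A), with det(I−A) = 0.31446875:
  x_1 = (0.450875·380 + 0.074125·460 + 0.134875·160 + 0.108250·780) / 0.31446875 = 311.445 / 0.31446875 ≈ 990.4
  x_2 = (0.235500·380 + 0.476375·460 + 0.262250·160 + 0.239625·780) / 0.31446875 = 537.49 / 0.31446875 ≈ 1709.2
  x_3 = (0.260000·380 + 0.178750·460 + 0.463125·160 + 0.144375·780) / 0.31446875 = 367.7375 / 0.31446875 ≈ 1169.4
  x_4 = (0.180000·380 + 0.123750·460 + 0.320625·160 + 0.583750·780) / 0.31446875 = 631.95 / 0.31446875 ≈ 2009.6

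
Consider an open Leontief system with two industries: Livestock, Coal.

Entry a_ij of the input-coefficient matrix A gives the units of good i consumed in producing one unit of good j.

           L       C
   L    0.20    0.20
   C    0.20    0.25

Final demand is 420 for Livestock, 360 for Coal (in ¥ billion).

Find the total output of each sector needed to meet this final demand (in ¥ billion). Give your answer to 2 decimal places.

I − A =
  [   0.80    -0.20]
  [  -0.20     0.75]
det(I−A) = (0.80)(0.75) − (-0.20)(-0.20) = 0.5600
adj(I−A) = [[0.75, 0.20], [0.20, 0.80]]
(I − A)⁻¹ = adj(I−A) / det(I−A) ≈
  [   1.3393     0.3571]
  [   0.3571     1.4286]
x = (I − A)⁻¹ d = adj(I−A)·d / det(I−A), with det(I−A) = 0.5600:
  x_L = (0.75·420 + 0.20·360) / 0.5600 = 387.00 / 0.5600 ≈ 691.07
  x_C = (0.20·420 + 0.80·360) / 0.5600 = 372.00 / 0.5600 ≈ 664.29

x_L = 691.07, x_C = 664.29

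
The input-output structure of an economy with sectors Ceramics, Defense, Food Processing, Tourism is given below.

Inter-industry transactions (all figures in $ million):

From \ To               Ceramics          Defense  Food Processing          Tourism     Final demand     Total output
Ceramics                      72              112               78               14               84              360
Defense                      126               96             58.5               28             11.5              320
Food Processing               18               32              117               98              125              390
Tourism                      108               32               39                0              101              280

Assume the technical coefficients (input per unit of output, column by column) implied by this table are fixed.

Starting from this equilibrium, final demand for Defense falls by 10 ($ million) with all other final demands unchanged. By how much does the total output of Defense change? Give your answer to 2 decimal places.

Δx_D = -23.09

Technical coefficients a_ij = z_ij / X_j:
  a_CC = 72/360 = 0.20, a_DC = 126/360 = 0.35, a_FC = 18/360 = 0.05, a_TC = 108/360 = 0.30
  a_CD = 112/320 = 0.35, a_DD = 96/320 = 0.30, a_FD = 32/320 = 0.10, a_TD = 32/320 = 0.10
  a_CF = 78/390 = 0.20, a_DF = 58.5/390 = 0.15, a_FF = 117/390 = 0.30, a_TF = 39/390 = 0.10
  a_CT = 14/280 = 0.05, a_DT = 28/280 = 0.10, a_FT = 98/280 = 0.35, a_TT = 0/280 = 0.00
I − A =
  [   0.80    -0.35    -0.20    -0.05]
  [  -0.35     0.70    -0.15    -0.10]
  [  -0.05    -0.10     0.70    -0.35]
  [  -0.30    -0.10    -0.10     1.00]
Compute the cofactors C_ij = (−1)^(i+j)·(3×3 minor ij) of I−A; the adjugate is their transpose:
adj(I−A) = Cᵀ =
  [ 0.437250   0.263750   0.198250   0.117625]
  [ 0.277500   0.490250   0.203500   0.134125]
  [ 0.158250   0.161000   0.406750   0.166375]
  [ 0.174750   0.144250   0.120500   0.277625]
det(I−A) = Σ_j (I−A)_1j·C_1j = (0.80)(0.437250) + (-0.35)(0.277500) + (-0.20)(0.158250) + (-0.05)(0.174750) = 0.2122875
(I − A)⁻¹ = adj(I−A) / det(I−A) ≈
  [   2.0597     1.2424     0.9339     0.5541]
  [   1.3072     2.3094     0.9586     0.6318]
  [   0.7455     0.7584     1.9160     0.7837]
  [   0.8232     0.6795     0.5676     1.3078]
Δx = (I − A)⁻¹ Δd with Δd having -10 in the Defense component and 0 elsewhere.
So Δx_D = L_DD · (-10), where L_DD = adj(I−A)_DD / det(I−A) = 0.490250 / 0.2122875.
Δx_D = 0.490250 × (-10) / 0.2122875 = -4.9025 / 0.2122875 ≈ -23.09.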